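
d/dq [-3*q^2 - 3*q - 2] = -6*q - 3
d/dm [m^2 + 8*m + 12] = 2*m + 8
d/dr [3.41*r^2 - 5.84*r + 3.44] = 6.82*r - 5.84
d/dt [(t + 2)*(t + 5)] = 2*t + 7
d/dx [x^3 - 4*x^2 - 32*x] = 3*x^2 - 8*x - 32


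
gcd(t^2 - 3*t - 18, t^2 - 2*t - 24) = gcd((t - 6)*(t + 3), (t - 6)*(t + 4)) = t - 6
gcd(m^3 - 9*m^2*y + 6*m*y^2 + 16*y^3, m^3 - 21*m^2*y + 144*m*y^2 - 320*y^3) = -m + 8*y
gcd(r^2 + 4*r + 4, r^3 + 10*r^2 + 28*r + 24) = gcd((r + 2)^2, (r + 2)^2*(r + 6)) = r^2 + 4*r + 4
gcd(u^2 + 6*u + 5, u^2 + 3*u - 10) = u + 5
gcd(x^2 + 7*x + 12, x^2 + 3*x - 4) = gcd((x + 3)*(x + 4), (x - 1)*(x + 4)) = x + 4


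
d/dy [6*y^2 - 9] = 12*y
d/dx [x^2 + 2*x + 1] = 2*x + 2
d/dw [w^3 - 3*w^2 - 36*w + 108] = 3*w^2 - 6*w - 36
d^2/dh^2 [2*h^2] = 4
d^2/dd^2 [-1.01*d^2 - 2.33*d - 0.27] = -2.02000000000000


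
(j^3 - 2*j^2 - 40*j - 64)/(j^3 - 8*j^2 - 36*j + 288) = (j^2 + 6*j + 8)/(j^2 - 36)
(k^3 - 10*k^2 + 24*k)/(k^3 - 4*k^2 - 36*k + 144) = k/(k + 6)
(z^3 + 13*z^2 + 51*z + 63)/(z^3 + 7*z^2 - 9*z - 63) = (z + 3)/(z - 3)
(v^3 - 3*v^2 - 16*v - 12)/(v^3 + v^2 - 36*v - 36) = (v + 2)/(v + 6)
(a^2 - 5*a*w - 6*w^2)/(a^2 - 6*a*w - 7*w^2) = (-a + 6*w)/(-a + 7*w)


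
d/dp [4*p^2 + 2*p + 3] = 8*p + 2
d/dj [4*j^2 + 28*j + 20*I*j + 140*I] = 8*j + 28 + 20*I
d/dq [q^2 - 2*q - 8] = 2*q - 2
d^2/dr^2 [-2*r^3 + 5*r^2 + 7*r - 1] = 10 - 12*r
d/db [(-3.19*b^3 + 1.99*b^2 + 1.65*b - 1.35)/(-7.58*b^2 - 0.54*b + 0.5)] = (24.1802*b^4 + 3.4452*b^3 + 6.6474*b^2 - 18.476*b + 0.0959999999999998)/(57.4564*b^4 + 8.1864*b^3 - 7.2884*b^2 - 0.54*b + 0.25)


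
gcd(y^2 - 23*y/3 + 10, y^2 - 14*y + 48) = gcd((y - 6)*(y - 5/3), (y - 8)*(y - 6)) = y - 6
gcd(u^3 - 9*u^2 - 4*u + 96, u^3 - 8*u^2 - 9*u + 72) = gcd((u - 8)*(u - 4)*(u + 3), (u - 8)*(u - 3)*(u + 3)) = u^2 - 5*u - 24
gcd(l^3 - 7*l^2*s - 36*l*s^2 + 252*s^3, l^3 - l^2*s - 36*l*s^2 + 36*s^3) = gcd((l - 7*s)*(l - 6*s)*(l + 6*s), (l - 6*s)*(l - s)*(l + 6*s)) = -l^2 + 36*s^2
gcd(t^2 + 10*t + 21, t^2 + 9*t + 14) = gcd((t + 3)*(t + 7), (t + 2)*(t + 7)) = t + 7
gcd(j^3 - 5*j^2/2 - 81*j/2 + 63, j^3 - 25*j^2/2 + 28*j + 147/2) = j - 7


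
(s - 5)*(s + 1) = s^2 - 4*s - 5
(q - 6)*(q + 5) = q^2 - q - 30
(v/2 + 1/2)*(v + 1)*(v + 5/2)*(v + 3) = v^4/2 + 15*v^3/4 + 39*v^2/4 + 41*v/4 + 15/4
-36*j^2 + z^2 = (-6*j + z)*(6*j + z)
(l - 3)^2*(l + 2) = l^3 - 4*l^2 - 3*l + 18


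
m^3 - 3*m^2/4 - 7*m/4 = m*(m - 7/4)*(m + 1)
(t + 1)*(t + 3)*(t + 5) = t^3 + 9*t^2 + 23*t + 15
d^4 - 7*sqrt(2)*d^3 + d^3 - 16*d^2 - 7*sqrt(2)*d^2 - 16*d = d*(d + 1)*(d - 8*sqrt(2))*(d + sqrt(2))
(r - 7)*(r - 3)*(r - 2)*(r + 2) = r^4 - 10*r^3 + 17*r^2 + 40*r - 84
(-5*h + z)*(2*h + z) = -10*h^2 - 3*h*z + z^2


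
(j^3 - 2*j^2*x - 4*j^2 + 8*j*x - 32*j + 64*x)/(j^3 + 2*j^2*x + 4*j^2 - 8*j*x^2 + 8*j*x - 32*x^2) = (j - 8)/(j + 4*x)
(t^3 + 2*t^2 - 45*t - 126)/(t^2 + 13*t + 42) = (t^2 - 4*t - 21)/(t + 7)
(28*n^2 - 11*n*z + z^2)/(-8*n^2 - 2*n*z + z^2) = (-7*n + z)/(2*n + z)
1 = 1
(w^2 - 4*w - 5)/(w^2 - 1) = (w - 5)/(w - 1)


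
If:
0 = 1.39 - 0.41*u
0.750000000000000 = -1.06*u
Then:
No Solution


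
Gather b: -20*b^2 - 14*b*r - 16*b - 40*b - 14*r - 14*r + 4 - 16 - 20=-20*b^2 + b*(-14*r - 56) - 28*r - 32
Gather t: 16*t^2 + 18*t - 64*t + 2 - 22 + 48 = 16*t^2 - 46*t + 28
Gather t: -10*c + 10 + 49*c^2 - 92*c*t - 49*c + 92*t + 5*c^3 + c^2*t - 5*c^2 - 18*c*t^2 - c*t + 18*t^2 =5*c^3 + 44*c^2 - 59*c + t^2*(18 - 18*c) + t*(c^2 - 93*c + 92) + 10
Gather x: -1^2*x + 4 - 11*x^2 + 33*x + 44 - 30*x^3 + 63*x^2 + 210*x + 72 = -30*x^3 + 52*x^2 + 242*x + 120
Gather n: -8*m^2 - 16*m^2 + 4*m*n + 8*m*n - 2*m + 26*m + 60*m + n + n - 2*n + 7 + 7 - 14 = -24*m^2 + 12*m*n + 84*m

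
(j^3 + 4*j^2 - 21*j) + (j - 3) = j^3 + 4*j^2 - 20*j - 3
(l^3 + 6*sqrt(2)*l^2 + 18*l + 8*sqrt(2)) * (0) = 0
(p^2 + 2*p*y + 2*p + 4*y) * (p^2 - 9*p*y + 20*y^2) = p^4 - 7*p^3*y + 2*p^3 + 2*p^2*y^2 - 14*p^2*y + 40*p*y^3 + 4*p*y^2 + 80*y^3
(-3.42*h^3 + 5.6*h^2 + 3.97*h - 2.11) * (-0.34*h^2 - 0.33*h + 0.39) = 1.1628*h^5 - 0.7754*h^4 - 4.5316*h^3 + 1.5913*h^2 + 2.2446*h - 0.8229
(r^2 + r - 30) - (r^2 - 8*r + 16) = 9*r - 46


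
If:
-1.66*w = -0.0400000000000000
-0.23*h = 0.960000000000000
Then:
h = -4.17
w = 0.02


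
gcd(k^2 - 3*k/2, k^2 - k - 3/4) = k - 3/2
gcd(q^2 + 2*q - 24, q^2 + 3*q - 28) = q - 4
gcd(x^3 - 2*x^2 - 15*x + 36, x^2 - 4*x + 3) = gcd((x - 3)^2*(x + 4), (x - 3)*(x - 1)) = x - 3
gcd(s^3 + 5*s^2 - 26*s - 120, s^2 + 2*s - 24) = s + 6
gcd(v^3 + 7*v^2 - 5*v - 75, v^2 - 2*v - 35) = v + 5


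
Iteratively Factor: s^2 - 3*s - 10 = (s + 2)*(s - 5)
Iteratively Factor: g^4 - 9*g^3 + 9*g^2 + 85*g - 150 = (g - 5)*(g^3 - 4*g^2 - 11*g + 30) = (g - 5)*(g - 2)*(g^2 - 2*g - 15) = (g - 5)^2*(g - 2)*(g + 3)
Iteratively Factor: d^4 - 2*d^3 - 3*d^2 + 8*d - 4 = (d - 1)*(d^3 - d^2 - 4*d + 4) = (d - 1)*(d + 2)*(d^2 - 3*d + 2) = (d - 1)^2*(d + 2)*(d - 2)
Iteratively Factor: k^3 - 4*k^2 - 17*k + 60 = (k - 3)*(k^2 - k - 20) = (k - 3)*(k + 4)*(k - 5)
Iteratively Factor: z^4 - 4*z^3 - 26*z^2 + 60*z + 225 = (z + 3)*(z^3 - 7*z^2 - 5*z + 75) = (z + 3)^2*(z^2 - 10*z + 25) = (z - 5)*(z + 3)^2*(z - 5)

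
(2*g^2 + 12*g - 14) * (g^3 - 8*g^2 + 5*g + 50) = 2*g^5 - 4*g^4 - 100*g^3 + 272*g^2 + 530*g - 700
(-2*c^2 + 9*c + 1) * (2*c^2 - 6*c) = -4*c^4 + 30*c^3 - 52*c^2 - 6*c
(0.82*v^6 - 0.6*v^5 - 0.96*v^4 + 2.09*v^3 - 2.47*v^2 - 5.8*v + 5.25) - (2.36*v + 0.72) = 0.82*v^6 - 0.6*v^5 - 0.96*v^4 + 2.09*v^3 - 2.47*v^2 - 8.16*v + 4.53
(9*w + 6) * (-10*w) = -90*w^2 - 60*w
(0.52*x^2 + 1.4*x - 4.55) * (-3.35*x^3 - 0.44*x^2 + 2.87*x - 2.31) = -1.742*x^5 - 4.9188*x^4 + 16.1189*x^3 + 4.8188*x^2 - 16.2925*x + 10.5105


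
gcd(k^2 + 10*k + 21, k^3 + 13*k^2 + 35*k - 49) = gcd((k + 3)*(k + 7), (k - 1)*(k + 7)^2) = k + 7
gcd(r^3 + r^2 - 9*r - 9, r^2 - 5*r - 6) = r + 1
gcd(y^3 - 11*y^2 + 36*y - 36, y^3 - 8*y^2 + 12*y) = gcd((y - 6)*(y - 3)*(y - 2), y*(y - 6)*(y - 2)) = y^2 - 8*y + 12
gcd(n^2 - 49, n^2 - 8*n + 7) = n - 7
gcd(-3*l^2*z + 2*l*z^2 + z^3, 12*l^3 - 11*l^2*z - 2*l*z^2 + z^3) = -3*l^2 + 2*l*z + z^2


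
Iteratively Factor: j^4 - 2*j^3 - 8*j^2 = (j - 4)*(j^3 + 2*j^2) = (j - 4)*(j + 2)*(j^2) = j*(j - 4)*(j + 2)*(j)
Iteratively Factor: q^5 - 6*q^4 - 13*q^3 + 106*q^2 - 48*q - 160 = (q - 5)*(q^4 - q^3 - 18*q^2 + 16*q + 32) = (q - 5)*(q + 4)*(q^3 - 5*q^2 + 2*q + 8) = (q - 5)*(q - 2)*(q + 4)*(q^2 - 3*q - 4) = (q - 5)*(q - 2)*(q + 1)*(q + 4)*(q - 4)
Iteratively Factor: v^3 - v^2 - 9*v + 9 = (v - 3)*(v^2 + 2*v - 3) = (v - 3)*(v - 1)*(v + 3)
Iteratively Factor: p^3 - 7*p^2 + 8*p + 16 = (p - 4)*(p^2 - 3*p - 4) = (p - 4)*(p + 1)*(p - 4)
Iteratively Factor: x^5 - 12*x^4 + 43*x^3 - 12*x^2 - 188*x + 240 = (x - 2)*(x^4 - 10*x^3 + 23*x^2 + 34*x - 120) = (x - 2)*(x + 2)*(x^3 - 12*x^2 + 47*x - 60) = (x - 5)*(x - 2)*(x + 2)*(x^2 - 7*x + 12) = (x - 5)*(x - 3)*(x - 2)*(x + 2)*(x - 4)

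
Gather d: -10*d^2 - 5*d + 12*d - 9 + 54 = -10*d^2 + 7*d + 45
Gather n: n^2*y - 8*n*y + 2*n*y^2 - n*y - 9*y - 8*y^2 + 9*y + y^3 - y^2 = n^2*y + n*(2*y^2 - 9*y) + y^3 - 9*y^2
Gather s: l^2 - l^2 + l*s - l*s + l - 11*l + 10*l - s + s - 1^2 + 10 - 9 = 0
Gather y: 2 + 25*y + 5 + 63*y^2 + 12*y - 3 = 63*y^2 + 37*y + 4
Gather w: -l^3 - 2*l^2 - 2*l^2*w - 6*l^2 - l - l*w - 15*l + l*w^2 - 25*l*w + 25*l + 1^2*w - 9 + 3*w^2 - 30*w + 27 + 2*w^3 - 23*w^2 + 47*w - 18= -l^3 - 8*l^2 + 9*l + 2*w^3 + w^2*(l - 20) + w*(-2*l^2 - 26*l + 18)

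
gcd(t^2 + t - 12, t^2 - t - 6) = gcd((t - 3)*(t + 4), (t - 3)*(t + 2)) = t - 3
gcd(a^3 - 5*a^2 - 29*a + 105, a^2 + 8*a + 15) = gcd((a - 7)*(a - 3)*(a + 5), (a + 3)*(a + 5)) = a + 5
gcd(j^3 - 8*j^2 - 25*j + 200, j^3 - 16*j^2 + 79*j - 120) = j^2 - 13*j + 40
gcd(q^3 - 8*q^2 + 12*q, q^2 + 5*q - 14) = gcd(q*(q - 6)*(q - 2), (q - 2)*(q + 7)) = q - 2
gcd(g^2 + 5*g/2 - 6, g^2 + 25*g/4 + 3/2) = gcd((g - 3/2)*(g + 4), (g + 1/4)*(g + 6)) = 1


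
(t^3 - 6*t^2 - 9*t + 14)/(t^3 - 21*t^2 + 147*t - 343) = (t^2 + t - 2)/(t^2 - 14*t + 49)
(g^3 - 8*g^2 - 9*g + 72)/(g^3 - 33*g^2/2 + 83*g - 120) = 2*(g^2 - 9)/(2*g^2 - 17*g + 30)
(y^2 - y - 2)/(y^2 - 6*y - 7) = (y - 2)/(y - 7)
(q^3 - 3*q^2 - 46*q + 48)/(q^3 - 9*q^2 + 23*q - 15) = (q^2 - 2*q - 48)/(q^2 - 8*q + 15)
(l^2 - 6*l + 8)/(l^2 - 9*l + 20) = (l - 2)/(l - 5)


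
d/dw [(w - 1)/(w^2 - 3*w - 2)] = (w^2 - 3*w - (w - 1)*(2*w - 3) - 2)/(-w^2 + 3*w + 2)^2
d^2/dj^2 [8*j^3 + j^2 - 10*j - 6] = 48*j + 2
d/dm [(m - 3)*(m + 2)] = 2*m - 1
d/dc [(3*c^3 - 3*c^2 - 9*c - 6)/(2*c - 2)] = 3*(2*c^3 - 4*c^2 + 2*c + 5)/(2*(c^2 - 2*c + 1))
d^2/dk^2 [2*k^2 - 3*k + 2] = 4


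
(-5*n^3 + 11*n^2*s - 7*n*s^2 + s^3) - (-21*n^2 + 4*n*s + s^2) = -5*n^3 + 11*n^2*s + 21*n^2 - 7*n*s^2 - 4*n*s + s^3 - s^2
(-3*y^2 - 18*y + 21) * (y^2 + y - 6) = -3*y^4 - 21*y^3 + 21*y^2 + 129*y - 126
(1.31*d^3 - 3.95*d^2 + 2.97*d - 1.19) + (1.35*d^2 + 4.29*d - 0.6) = 1.31*d^3 - 2.6*d^2 + 7.26*d - 1.79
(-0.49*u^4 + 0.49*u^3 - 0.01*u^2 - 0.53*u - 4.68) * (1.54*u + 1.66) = -0.7546*u^5 - 0.0587999999999999*u^4 + 0.798*u^3 - 0.8328*u^2 - 8.087*u - 7.7688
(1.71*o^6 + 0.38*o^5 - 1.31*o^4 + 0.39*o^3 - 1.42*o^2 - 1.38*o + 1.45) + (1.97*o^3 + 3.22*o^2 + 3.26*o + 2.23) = 1.71*o^6 + 0.38*o^5 - 1.31*o^4 + 2.36*o^3 + 1.8*o^2 + 1.88*o + 3.68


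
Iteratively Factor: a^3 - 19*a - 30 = (a + 2)*(a^2 - 2*a - 15) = (a + 2)*(a + 3)*(a - 5)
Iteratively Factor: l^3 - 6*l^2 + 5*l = (l - 5)*(l^2 - l) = (l - 5)*(l - 1)*(l)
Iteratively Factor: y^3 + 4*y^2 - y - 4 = (y + 1)*(y^2 + 3*y - 4) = (y + 1)*(y + 4)*(y - 1)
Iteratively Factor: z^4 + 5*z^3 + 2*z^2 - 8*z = (z + 4)*(z^3 + z^2 - 2*z) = (z + 2)*(z + 4)*(z^2 - z) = z*(z + 2)*(z + 4)*(z - 1)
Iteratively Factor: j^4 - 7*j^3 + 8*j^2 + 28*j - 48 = (j - 3)*(j^3 - 4*j^2 - 4*j + 16) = (j - 4)*(j - 3)*(j^2 - 4) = (j - 4)*(j - 3)*(j - 2)*(j + 2)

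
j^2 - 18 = (j - 3*sqrt(2))*(j + 3*sqrt(2))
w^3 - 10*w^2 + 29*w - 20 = (w - 5)*(w - 4)*(w - 1)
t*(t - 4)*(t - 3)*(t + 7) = t^4 - 37*t^2 + 84*t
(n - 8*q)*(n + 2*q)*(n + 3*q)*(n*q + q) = n^4*q - 3*n^3*q^2 + n^3*q - 34*n^2*q^3 - 3*n^2*q^2 - 48*n*q^4 - 34*n*q^3 - 48*q^4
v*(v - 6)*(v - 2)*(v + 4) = v^4 - 4*v^3 - 20*v^2 + 48*v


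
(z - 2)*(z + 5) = z^2 + 3*z - 10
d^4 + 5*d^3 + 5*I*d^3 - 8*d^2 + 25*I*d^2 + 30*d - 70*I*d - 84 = (d - 2)*(d + 7)*(d - I)*(d + 6*I)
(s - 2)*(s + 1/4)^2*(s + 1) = s^4 - s^3/2 - 39*s^2/16 - 17*s/16 - 1/8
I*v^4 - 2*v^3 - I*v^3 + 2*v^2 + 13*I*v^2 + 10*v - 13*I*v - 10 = (v - 1)*(v - 2*I)*(v + 5*I)*(I*v + 1)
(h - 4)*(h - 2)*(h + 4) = h^3 - 2*h^2 - 16*h + 32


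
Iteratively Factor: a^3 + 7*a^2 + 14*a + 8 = (a + 1)*(a^2 + 6*a + 8) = (a + 1)*(a + 2)*(a + 4)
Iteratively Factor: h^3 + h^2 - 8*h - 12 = (h + 2)*(h^2 - h - 6) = (h - 3)*(h + 2)*(h + 2)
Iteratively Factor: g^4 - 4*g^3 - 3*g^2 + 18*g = (g - 3)*(g^3 - g^2 - 6*g) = g*(g - 3)*(g^2 - g - 6) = g*(g - 3)^2*(g + 2)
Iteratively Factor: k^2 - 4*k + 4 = (k - 2)*(k - 2)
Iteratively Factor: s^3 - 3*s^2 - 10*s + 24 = (s + 3)*(s^2 - 6*s + 8) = (s - 2)*(s + 3)*(s - 4)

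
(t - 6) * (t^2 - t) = t^3 - 7*t^2 + 6*t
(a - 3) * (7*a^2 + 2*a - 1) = 7*a^3 - 19*a^2 - 7*a + 3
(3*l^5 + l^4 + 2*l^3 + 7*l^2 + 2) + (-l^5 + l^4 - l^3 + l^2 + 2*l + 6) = 2*l^5 + 2*l^4 + l^3 + 8*l^2 + 2*l + 8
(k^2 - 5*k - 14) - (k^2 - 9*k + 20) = 4*k - 34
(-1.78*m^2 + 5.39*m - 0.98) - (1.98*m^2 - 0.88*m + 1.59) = -3.76*m^2 + 6.27*m - 2.57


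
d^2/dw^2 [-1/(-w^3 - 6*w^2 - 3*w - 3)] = 6*(-(w + 2)*(w^3 + 6*w^2 + 3*w + 3) + 3*(w^2 + 4*w + 1)^2)/(w^3 + 6*w^2 + 3*w + 3)^3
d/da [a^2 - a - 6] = 2*a - 1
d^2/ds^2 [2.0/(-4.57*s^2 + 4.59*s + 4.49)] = (-83.5396*s^2 + 83.9052*s + 2.0*(9.14*s - 4.59)*(18.28*s - 9.18) + 82.0772)/(-4.57*s^2 + 4.59*s + 4.49)^3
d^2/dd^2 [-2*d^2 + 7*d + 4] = -4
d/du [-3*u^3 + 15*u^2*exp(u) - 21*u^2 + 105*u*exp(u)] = 15*u^2*exp(u) - 9*u^2 + 135*u*exp(u) - 42*u + 105*exp(u)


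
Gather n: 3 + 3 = 6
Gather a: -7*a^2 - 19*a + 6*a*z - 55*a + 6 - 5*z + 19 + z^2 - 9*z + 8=-7*a^2 + a*(6*z - 74) + z^2 - 14*z + 33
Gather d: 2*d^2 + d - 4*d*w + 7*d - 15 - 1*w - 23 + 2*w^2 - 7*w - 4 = 2*d^2 + d*(8 - 4*w) + 2*w^2 - 8*w - 42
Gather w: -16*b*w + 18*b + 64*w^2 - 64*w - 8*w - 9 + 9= 18*b + 64*w^2 + w*(-16*b - 72)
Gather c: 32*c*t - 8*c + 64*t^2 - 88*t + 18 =c*(32*t - 8) + 64*t^2 - 88*t + 18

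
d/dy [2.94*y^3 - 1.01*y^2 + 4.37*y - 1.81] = 8.82*y^2 - 2.02*y + 4.37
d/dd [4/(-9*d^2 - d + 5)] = 4*(18*d + 1)/(9*d^2 + d - 5)^2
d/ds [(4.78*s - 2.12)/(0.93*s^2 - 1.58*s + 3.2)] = (-4.4454*s^2 + 3.9432*s + 11.9464)/(0.8649*s^4 - 2.9388*s^3 + 8.4484*s^2 - 10.112*s + 10.24)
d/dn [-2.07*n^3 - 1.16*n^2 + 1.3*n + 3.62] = -6.21*n^2 - 2.32*n + 1.3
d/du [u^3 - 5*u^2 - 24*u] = 3*u^2 - 10*u - 24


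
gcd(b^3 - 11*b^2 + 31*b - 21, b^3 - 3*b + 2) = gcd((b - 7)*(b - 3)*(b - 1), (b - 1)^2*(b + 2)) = b - 1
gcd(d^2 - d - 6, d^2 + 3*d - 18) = d - 3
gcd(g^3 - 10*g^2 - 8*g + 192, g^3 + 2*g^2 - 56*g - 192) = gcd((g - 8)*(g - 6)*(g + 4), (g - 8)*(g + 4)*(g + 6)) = g^2 - 4*g - 32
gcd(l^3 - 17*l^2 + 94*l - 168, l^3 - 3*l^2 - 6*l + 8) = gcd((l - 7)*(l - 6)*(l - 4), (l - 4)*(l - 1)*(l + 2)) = l - 4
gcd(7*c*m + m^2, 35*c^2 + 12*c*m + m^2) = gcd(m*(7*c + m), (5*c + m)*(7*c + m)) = 7*c + m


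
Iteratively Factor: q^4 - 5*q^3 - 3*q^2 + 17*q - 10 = (q - 1)*(q^3 - 4*q^2 - 7*q + 10) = (q - 5)*(q - 1)*(q^2 + q - 2) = (q - 5)*(q - 1)^2*(q + 2)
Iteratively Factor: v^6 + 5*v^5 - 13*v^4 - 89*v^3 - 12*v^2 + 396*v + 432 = (v - 3)*(v^5 + 8*v^4 + 11*v^3 - 56*v^2 - 180*v - 144) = (v - 3)*(v + 2)*(v^4 + 6*v^3 - v^2 - 54*v - 72) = (v - 3)*(v + 2)^2*(v^3 + 4*v^2 - 9*v - 36) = (v - 3)^2*(v + 2)^2*(v^2 + 7*v + 12) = (v - 3)^2*(v + 2)^2*(v + 4)*(v + 3)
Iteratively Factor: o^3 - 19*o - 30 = (o + 2)*(o^2 - 2*o - 15) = (o - 5)*(o + 2)*(o + 3)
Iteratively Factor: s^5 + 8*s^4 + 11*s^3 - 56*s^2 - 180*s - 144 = (s - 3)*(s^4 + 11*s^3 + 44*s^2 + 76*s + 48) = (s - 3)*(s + 2)*(s^3 + 9*s^2 + 26*s + 24) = (s - 3)*(s + 2)*(s + 4)*(s^2 + 5*s + 6) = (s - 3)*(s + 2)^2*(s + 4)*(s + 3)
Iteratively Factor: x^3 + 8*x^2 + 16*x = (x + 4)*(x^2 + 4*x) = x*(x + 4)*(x + 4)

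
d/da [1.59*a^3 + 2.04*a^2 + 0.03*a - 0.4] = 4.77*a^2 + 4.08*a + 0.03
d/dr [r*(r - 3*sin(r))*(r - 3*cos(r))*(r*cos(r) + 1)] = -r^4*sin(r) + 4*r^3*cos(r) - 3*sqrt(2)*r^3*cos(2*r + pi/4) + 3*r^2*sin(r) - 9*sqrt(2)*r^2*sin(2*r + pi/4)/2 - 3*r^2*cos(r)/4 + 27*r^2*cos(3*r)/4 - 3*r^2/2 - 3*r*sin(r)/2 + 9*r*sin(3*r)/2 - 6*r*cos(r) + 9*r*cos(2*r) + 9*sin(2*r)/2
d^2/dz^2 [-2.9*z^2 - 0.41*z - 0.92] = -5.80000000000000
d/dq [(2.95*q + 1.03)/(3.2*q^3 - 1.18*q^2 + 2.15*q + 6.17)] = (-18.88*q^3 - 6.407*q^2 + 2.4308*q + 15.987)/(10.24*q^6 - 7.552*q^5 + 15.1524*q^4 + 34.414*q^3 - 9.9387*q^2 + 26.531*q + 38.0689)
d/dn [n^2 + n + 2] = 2*n + 1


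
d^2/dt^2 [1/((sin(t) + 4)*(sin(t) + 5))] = (-4*sin(t)^4 - 27*sin(t)^3 + 5*sin(t)^2 + 234*sin(t) + 122)/((sin(t) + 4)^3*(sin(t) + 5)^3)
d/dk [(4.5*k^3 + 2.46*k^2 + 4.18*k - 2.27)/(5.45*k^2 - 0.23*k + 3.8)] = (24.525*k^4 - 2.07*k^3 + 27.9532*k^2 + 43.439*k + 15.3619)/(29.7025*k^4 - 2.507*k^3 + 41.4729*k^2 - 1.748*k + 14.44)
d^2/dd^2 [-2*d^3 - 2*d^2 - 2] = -12*d - 4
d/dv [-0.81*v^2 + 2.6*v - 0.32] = 2.6 - 1.62*v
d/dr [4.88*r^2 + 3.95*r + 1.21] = 9.76*r + 3.95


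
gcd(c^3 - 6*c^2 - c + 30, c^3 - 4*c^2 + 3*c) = c - 3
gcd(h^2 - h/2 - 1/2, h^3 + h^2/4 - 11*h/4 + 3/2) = h - 1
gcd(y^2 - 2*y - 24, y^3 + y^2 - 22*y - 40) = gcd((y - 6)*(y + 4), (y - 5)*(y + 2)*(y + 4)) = y + 4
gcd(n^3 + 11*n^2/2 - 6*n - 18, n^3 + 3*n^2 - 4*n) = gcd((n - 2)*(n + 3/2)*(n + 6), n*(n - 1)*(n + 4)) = 1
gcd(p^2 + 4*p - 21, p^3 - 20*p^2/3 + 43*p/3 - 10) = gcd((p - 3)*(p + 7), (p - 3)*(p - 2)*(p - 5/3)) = p - 3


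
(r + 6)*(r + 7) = r^2 + 13*r + 42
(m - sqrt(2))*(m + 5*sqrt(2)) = m^2 + 4*sqrt(2)*m - 10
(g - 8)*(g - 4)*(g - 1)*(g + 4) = g^4 - 9*g^3 - 8*g^2 + 144*g - 128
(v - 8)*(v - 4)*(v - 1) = v^3 - 13*v^2 + 44*v - 32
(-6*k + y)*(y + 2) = -6*k*y - 12*k + y^2 + 2*y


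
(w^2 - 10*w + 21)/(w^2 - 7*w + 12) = (w - 7)/(w - 4)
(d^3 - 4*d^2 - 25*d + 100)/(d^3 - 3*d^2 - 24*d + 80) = (d - 5)/(d - 4)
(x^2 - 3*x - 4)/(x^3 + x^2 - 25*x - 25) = (x - 4)/(x^2 - 25)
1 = 1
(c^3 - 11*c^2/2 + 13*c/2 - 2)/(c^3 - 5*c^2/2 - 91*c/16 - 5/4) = 8*(2*c^2 - 3*c + 1)/(16*c^2 + 24*c + 5)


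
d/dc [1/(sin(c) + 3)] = -cos(c)/(sin(c) + 3)^2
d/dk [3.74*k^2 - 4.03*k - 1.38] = 7.48*k - 4.03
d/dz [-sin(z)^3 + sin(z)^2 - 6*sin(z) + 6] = (-3*sin(z)^2 + 2*sin(z) - 6)*cos(z)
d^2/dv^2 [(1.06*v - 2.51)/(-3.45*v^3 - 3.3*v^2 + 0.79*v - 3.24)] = (-75.6999*v^5 + 286.0947*v^4 + 428.35674*v^3 + 265.14153*v^2 - 139.60098*v - 55.96721)/(41.063625*v^9 + 117.83475*v^8 + 84.502575*v^7 + 97.6644*v^6 + 201.974535*v^5 + 59.04567*v^4 + 57.477041*v^3 + 109.992492*v^2 - 24.879312*v + 34.012224)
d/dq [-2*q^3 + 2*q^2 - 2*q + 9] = -6*q^2 + 4*q - 2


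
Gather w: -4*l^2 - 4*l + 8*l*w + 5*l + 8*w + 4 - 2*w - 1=-4*l^2 + l + w*(8*l + 6) + 3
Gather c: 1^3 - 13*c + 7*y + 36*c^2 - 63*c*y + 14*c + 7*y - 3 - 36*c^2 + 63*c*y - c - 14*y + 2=0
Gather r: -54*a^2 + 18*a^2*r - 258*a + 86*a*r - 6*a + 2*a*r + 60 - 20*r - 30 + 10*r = -54*a^2 - 264*a + r*(18*a^2 + 88*a - 10) + 30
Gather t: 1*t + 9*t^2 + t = 9*t^2 + 2*t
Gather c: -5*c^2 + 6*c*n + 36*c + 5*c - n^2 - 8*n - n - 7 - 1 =-5*c^2 + c*(6*n + 41) - n^2 - 9*n - 8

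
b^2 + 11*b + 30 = (b + 5)*(b + 6)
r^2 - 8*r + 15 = (r - 5)*(r - 3)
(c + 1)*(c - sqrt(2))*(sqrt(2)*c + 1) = sqrt(2)*c^3 - c^2 + sqrt(2)*c^2 - sqrt(2)*c - c - sqrt(2)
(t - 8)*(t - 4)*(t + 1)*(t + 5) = t^4 - 6*t^3 - 35*t^2 + 132*t + 160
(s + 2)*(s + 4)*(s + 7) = s^3 + 13*s^2 + 50*s + 56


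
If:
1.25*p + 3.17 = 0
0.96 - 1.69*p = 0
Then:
No Solution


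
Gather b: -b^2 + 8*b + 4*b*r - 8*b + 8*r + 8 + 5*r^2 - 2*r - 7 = -b^2 + 4*b*r + 5*r^2 + 6*r + 1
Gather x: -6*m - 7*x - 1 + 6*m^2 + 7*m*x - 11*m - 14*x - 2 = 6*m^2 - 17*m + x*(7*m - 21) - 3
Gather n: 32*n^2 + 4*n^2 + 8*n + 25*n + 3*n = 36*n^2 + 36*n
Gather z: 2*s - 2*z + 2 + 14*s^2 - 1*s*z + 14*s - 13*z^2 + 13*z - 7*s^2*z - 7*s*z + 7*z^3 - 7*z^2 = 14*s^2 + 16*s + 7*z^3 - 20*z^2 + z*(-7*s^2 - 8*s + 11) + 2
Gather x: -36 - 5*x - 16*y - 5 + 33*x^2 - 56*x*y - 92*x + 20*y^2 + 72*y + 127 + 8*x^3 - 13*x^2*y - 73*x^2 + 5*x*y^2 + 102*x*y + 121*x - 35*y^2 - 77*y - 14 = 8*x^3 + x^2*(-13*y - 40) + x*(5*y^2 + 46*y + 24) - 15*y^2 - 21*y + 72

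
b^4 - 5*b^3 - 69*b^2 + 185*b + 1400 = (b - 8)*(b - 7)*(b + 5)^2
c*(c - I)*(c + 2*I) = c^3 + I*c^2 + 2*c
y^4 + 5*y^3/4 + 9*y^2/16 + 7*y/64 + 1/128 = (y + 1/4)^3*(y + 1/2)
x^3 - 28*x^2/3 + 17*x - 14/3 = (x - 7)*(x - 2)*(x - 1/3)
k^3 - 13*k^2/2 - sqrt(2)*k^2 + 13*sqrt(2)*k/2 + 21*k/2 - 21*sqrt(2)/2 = (k - 7/2)*(k - 3)*(k - sqrt(2))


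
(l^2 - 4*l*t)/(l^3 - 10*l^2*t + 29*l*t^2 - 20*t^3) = l/(l^2 - 6*l*t + 5*t^2)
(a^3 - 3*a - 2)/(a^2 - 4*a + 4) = (a^2 + 2*a + 1)/(a - 2)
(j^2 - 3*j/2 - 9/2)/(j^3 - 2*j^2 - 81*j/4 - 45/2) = 2*(j - 3)/(2*j^2 - 7*j - 30)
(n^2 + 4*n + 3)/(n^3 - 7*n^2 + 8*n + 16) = (n + 3)/(n^2 - 8*n + 16)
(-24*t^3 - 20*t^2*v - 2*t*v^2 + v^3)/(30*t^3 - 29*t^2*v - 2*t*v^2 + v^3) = (-4*t^2 - 4*t*v - v^2)/(5*t^2 - 4*t*v - v^2)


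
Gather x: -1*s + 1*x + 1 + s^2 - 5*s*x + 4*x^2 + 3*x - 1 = s^2 - s + 4*x^2 + x*(4 - 5*s)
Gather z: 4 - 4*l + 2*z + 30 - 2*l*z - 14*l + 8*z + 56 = -18*l + z*(10 - 2*l) + 90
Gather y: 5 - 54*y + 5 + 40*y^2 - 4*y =40*y^2 - 58*y + 10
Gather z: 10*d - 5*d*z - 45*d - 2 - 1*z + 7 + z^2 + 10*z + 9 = -35*d + z^2 + z*(9 - 5*d) + 14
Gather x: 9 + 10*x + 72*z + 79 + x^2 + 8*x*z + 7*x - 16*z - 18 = x^2 + x*(8*z + 17) + 56*z + 70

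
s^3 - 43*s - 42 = (s - 7)*(s + 1)*(s + 6)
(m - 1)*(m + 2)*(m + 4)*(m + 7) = m^4 + 12*m^3 + 37*m^2 + 6*m - 56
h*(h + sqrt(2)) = h^2 + sqrt(2)*h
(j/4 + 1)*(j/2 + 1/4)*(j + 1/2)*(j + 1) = j^4/8 + 3*j^3/4 + 37*j^2/32 + 21*j/32 + 1/8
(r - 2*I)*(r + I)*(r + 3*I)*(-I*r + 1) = -I*r^4 + 3*r^3 - 3*I*r^2 + 11*r + 6*I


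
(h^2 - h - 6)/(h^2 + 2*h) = (h - 3)/h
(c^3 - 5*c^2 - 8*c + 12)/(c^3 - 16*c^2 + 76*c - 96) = (c^2 + c - 2)/(c^2 - 10*c + 16)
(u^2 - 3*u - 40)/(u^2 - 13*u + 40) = (u + 5)/(u - 5)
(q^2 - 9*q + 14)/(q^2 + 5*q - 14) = (q - 7)/(q + 7)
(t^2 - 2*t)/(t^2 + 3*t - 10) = t/(t + 5)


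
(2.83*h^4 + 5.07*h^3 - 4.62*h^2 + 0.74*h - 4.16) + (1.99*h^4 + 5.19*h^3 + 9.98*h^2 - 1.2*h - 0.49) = 4.82*h^4 + 10.26*h^3 + 5.36*h^2 - 0.46*h - 4.65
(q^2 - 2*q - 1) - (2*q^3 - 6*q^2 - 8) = -2*q^3 + 7*q^2 - 2*q + 7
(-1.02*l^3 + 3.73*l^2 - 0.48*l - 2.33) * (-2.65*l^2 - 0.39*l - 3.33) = 2.703*l^5 - 9.4867*l^4 + 3.2139*l^3 - 6.0592*l^2 + 2.5071*l + 7.7589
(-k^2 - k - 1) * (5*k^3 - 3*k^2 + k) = -5*k^5 - 2*k^4 - 3*k^3 + 2*k^2 - k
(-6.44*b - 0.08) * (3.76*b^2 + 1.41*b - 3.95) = -24.2144*b^3 - 9.3812*b^2 + 25.3252*b + 0.316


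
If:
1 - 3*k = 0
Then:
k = 1/3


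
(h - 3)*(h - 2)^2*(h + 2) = h^4 - 5*h^3 + 2*h^2 + 20*h - 24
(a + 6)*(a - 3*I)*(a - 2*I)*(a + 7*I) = a^4 + 6*a^3 + 2*I*a^3 + 29*a^2 + 12*I*a^2 + 174*a - 42*I*a - 252*I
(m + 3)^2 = m^2 + 6*m + 9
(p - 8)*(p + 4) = p^2 - 4*p - 32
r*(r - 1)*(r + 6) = r^3 + 5*r^2 - 6*r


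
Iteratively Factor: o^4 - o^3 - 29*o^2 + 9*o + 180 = (o - 3)*(o^3 + 2*o^2 - 23*o - 60) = (o - 3)*(o + 4)*(o^2 - 2*o - 15) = (o - 3)*(o + 3)*(o + 4)*(o - 5)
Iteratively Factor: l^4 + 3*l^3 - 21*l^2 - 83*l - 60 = (l + 1)*(l^3 + 2*l^2 - 23*l - 60) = (l + 1)*(l + 4)*(l^2 - 2*l - 15) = (l + 1)*(l + 3)*(l + 4)*(l - 5)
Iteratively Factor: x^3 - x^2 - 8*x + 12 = (x - 2)*(x^2 + x - 6) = (x - 2)*(x + 3)*(x - 2)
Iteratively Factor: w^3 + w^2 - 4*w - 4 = (w + 2)*(w^2 - w - 2) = (w - 2)*(w + 2)*(w + 1)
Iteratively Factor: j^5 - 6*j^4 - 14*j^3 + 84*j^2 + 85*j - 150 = (j - 5)*(j^4 - j^3 - 19*j^2 - 11*j + 30) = (j - 5)*(j + 3)*(j^3 - 4*j^2 - 7*j + 10) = (j - 5)*(j + 2)*(j + 3)*(j^2 - 6*j + 5) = (j - 5)*(j - 1)*(j + 2)*(j + 3)*(j - 5)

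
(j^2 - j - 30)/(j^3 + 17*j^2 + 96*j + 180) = (j - 6)/(j^2 + 12*j + 36)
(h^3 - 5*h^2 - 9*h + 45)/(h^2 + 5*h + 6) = (h^2 - 8*h + 15)/(h + 2)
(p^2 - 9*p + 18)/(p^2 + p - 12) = (p - 6)/(p + 4)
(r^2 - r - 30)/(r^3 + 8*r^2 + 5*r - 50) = (r - 6)/(r^2 + 3*r - 10)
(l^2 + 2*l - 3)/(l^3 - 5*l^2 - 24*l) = (l - 1)/(l*(l - 8))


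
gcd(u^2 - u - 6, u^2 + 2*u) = u + 2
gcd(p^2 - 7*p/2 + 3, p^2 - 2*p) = p - 2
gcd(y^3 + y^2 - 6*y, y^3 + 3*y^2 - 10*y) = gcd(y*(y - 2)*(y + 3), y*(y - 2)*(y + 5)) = y^2 - 2*y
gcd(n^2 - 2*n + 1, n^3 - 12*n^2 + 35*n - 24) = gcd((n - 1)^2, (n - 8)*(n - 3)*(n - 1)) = n - 1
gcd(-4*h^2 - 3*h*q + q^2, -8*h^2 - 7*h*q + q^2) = h + q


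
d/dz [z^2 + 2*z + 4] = 2*z + 2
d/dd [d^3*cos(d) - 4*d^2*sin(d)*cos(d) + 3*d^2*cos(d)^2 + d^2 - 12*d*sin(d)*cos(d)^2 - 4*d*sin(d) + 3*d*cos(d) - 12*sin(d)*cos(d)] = -d^3*sin(d) - 3*d^2*sin(2*d) + 3*d^2*cos(d) - 4*d^2*cos(2*d) - 3*d*sin(d) - 4*d*sin(2*d) - 7*d*cos(d) + 3*d*cos(2*d) - 9*d*cos(3*d) + 5*d - 7*sin(d) - 3*sin(3*d) + 3*cos(d) - 12*cos(2*d)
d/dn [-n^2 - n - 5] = -2*n - 1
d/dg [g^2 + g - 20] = 2*g + 1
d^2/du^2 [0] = 0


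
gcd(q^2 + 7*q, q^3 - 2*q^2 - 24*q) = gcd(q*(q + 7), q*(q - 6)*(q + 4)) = q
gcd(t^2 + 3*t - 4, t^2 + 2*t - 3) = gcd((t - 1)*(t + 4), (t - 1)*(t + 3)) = t - 1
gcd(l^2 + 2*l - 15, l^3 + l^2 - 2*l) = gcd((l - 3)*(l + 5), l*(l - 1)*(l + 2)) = 1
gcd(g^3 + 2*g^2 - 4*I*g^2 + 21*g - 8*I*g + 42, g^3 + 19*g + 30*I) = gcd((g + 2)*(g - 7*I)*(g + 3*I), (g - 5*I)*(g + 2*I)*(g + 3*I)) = g + 3*I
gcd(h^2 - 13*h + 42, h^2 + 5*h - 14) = 1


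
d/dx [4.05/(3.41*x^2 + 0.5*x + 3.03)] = (-27.621*x - 2.025)/(3.41*x^2 + 0.5*x + 3.03)^2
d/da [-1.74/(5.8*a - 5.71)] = 10.092/(5.8*a - 5.71)^2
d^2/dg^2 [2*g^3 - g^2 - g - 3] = 12*g - 2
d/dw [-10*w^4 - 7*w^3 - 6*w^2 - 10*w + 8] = -40*w^3 - 21*w^2 - 12*w - 10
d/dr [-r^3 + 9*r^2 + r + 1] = -3*r^2 + 18*r + 1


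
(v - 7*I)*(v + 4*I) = v^2 - 3*I*v + 28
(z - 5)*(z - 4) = z^2 - 9*z + 20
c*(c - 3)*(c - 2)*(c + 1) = c^4 - 4*c^3 + c^2 + 6*c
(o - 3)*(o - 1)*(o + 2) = o^3 - 2*o^2 - 5*o + 6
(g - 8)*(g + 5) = g^2 - 3*g - 40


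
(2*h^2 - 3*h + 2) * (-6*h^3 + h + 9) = -12*h^5 + 18*h^4 - 10*h^3 + 15*h^2 - 25*h + 18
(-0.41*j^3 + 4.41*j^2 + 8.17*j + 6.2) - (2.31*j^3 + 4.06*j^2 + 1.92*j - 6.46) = -2.72*j^3 + 0.350000000000001*j^2 + 6.25*j + 12.66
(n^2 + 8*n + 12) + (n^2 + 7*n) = 2*n^2 + 15*n + 12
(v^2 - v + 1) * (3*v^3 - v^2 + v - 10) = 3*v^5 - 4*v^4 + 5*v^3 - 12*v^2 + 11*v - 10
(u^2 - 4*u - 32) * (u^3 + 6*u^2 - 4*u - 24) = u^5 + 2*u^4 - 60*u^3 - 200*u^2 + 224*u + 768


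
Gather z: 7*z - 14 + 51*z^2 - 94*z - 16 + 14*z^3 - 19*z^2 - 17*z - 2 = 14*z^3 + 32*z^2 - 104*z - 32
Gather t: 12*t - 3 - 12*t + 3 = 0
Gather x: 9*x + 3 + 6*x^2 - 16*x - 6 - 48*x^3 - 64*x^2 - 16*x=-48*x^3 - 58*x^2 - 23*x - 3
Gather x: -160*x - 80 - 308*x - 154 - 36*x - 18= -504*x - 252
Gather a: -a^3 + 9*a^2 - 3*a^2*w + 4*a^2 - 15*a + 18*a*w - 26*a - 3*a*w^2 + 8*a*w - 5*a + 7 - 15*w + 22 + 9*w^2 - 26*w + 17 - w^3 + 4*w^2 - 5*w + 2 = -a^3 + a^2*(13 - 3*w) + a*(-3*w^2 + 26*w - 46) - w^3 + 13*w^2 - 46*w + 48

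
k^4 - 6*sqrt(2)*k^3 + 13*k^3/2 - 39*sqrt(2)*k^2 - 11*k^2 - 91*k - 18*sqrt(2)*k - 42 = (k + 1/2)*(k + 6)*(k - 7*sqrt(2))*(k + sqrt(2))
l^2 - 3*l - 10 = (l - 5)*(l + 2)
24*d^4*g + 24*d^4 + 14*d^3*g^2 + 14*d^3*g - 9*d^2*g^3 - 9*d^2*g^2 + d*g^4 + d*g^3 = (-6*d + g)*(-4*d + g)*(d + g)*(d*g + d)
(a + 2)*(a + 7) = a^2 + 9*a + 14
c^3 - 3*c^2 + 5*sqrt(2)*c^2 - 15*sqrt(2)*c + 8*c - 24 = (c - 3)*(c + sqrt(2))*(c + 4*sqrt(2))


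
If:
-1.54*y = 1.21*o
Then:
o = -1.27272727272727*y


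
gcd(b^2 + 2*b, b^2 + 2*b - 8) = 1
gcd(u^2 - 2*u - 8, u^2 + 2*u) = u + 2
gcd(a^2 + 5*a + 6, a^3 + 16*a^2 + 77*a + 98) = a + 2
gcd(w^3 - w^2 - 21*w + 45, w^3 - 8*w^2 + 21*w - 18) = w^2 - 6*w + 9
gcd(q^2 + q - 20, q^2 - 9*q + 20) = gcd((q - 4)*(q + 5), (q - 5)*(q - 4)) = q - 4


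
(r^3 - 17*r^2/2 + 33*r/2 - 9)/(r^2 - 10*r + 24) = (2*r^2 - 5*r + 3)/(2*(r - 4))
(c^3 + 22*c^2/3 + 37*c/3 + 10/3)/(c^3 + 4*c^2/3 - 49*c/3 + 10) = (3*c^2 + 7*c + 2)/(3*c^2 - 11*c + 6)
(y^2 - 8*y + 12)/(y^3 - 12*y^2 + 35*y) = (y^2 - 8*y + 12)/(y*(y^2 - 12*y + 35))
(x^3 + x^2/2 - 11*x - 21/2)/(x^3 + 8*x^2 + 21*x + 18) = (2*x^2 - 5*x - 7)/(2*(x^2 + 5*x + 6))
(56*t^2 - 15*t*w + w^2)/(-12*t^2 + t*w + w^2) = (56*t^2 - 15*t*w + w^2)/(-12*t^2 + t*w + w^2)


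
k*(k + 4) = k^2 + 4*k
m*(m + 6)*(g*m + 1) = g*m^3 + 6*g*m^2 + m^2 + 6*m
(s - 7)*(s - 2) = s^2 - 9*s + 14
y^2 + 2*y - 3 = (y - 1)*(y + 3)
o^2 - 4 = (o - 2)*(o + 2)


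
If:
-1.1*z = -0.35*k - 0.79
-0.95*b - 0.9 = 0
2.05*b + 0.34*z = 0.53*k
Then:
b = -0.95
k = -4.03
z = -0.56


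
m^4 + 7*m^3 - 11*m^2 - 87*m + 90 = (m - 3)*(m - 1)*(m + 5)*(m + 6)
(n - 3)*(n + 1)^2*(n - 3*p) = n^4 - 3*n^3*p - n^3 + 3*n^2*p - 5*n^2 + 15*n*p - 3*n + 9*p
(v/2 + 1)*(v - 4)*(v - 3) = v^3/2 - 5*v^2/2 - v + 12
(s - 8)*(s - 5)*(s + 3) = s^3 - 10*s^2 + s + 120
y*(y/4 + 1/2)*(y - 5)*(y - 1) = y^4/4 - y^3 - 7*y^2/4 + 5*y/2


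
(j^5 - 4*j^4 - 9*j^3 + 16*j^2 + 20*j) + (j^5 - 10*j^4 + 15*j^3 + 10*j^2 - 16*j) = 2*j^5 - 14*j^4 + 6*j^3 + 26*j^2 + 4*j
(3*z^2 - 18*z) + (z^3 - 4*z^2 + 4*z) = z^3 - z^2 - 14*z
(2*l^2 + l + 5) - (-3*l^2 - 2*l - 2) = 5*l^2 + 3*l + 7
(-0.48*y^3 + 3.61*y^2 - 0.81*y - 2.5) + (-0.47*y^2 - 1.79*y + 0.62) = -0.48*y^3 + 3.14*y^2 - 2.6*y - 1.88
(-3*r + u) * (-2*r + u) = 6*r^2 - 5*r*u + u^2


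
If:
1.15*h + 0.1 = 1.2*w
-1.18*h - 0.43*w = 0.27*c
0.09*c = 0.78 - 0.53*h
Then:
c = 6724.36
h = -1140.40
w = -1092.80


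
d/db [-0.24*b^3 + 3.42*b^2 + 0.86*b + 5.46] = -0.72*b^2 + 6.84*b + 0.86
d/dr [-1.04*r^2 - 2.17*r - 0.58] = -2.08*r - 2.17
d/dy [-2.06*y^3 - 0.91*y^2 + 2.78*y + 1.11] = -6.18*y^2 - 1.82*y + 2.78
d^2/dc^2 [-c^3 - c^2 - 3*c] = -6*c - 2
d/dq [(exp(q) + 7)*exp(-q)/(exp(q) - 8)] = (-exp(2*q) - 14*exp(q) + 56)*exp(-q)/(exp(2*q) - 16*exp(q) + 64)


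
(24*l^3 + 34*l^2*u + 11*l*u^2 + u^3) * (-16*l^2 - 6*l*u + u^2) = -384*l^5 - 688*l^4*u - 356*l^3*u^2 - 48*l^2*u^3 + 5*l*u^4 + u^5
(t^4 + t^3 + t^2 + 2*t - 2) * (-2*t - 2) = -2*t^5 - 4*t^4 - 4*t^3 - 6*t^2 + 4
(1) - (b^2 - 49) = 50 - b^2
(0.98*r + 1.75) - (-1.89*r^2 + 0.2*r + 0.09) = 1.89*r^2 + 0.78*r + 1.66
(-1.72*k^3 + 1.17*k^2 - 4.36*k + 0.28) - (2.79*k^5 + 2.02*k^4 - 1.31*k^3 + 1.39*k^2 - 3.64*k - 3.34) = -2.79*k^5 - 2.02*k^4 - 0.41*k^3 - 0.22*k^2 - 0.72*k + 3.62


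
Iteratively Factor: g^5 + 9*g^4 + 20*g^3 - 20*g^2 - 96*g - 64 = (g - 2)*(g^4 + 11*g^3 + 42*g^2 + 64*g + 32) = (g - 2)*(g + 4)*(g^3 + 7*g^2 + 14*g + 8) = (g - 2)*(g + 4)^2*(g^2 + 3*g + 2) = (g - 2)*(g + 1)*(g + 4)^2*(g + 2)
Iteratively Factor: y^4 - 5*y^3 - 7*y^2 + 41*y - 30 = (y - 2)*(y^3 - 3*y^2 - 13*y + 15) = (y - 2)*(y - 1)*(y^2 - 2*y - 15) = (y - 5)*(y - 2)*(y - 1)*(y + 3)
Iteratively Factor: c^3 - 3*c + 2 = (c - 1)*(c^2 + c - 2) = (c - 1)*(c + 2)*(c - 1)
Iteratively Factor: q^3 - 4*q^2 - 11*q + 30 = (q + 3)*(q^2 - 7*q + 10) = (q - 2)*(q + 3)*(q - 5)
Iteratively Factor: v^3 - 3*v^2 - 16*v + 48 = (v + 4)*(v^2 - 7*v + 12) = (v - 4)*(v + 4)*(v - 3)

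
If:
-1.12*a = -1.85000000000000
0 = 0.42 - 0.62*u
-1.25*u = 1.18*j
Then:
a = 1.65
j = -0.72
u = 0.68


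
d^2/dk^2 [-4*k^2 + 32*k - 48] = -8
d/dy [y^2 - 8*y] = 2*y - 8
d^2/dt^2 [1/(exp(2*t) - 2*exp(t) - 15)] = 2*((1 - 2*exp(t))*(-exp(2*t) + 2*exp(t) + 15) - 4*(1 - exp(t))^2*exp(t))*exp(t)/(-exp(2*t) + 2*exp(t) + 15)^3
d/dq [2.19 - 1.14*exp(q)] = -1.14*exp(q)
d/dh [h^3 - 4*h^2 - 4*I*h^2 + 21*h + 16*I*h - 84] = 3*h^2 - 8*h - 8*I*h + 21 + 16*I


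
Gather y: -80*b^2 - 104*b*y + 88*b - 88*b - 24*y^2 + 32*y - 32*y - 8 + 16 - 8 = -80*b^2 - 104*b*y - 24*y^2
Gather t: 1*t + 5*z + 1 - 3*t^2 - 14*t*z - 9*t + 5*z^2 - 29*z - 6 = -3*t^2 + t*(-14*z - 8) + 5*z^2 - 24*z - 5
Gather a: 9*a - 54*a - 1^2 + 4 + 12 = 15 - 45*a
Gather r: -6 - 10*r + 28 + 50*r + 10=40*r + 32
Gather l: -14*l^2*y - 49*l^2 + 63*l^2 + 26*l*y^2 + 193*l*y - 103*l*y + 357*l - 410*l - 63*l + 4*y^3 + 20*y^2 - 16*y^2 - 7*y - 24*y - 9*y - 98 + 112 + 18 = l^2*(14 - 14*y) + l*(26*y^2 + 90*y - 116) + 4*y^3 + 4*y^2 - 40*y + 32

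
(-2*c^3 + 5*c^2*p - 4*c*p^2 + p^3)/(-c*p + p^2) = 2*c^2/p - 3*c + p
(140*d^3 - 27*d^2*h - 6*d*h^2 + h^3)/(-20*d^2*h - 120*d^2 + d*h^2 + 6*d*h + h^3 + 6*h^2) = (-7*d + h)/(h + 6)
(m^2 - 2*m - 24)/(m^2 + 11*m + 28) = (m - 6)/(m + 7)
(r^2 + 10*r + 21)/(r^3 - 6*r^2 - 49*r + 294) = (r + 3)/(r^2 - 13*r + 42)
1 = 1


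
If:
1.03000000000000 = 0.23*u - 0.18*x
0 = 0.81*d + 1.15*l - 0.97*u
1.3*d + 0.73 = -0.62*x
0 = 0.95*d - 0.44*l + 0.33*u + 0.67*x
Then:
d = -12.08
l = 28.22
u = 23.37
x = 24.15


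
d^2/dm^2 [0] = 0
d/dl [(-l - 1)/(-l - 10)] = 9/(l + 10)^2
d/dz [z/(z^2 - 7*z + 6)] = (6 - z^2)/(z^4 - 14*z^3 + 61*z^2 - 84*z + 36)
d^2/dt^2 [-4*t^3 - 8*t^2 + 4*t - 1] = -24*t - 16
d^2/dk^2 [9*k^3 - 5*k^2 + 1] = 54*k - 10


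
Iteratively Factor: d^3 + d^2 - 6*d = (d + 3)*(d^2 - 2*d) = d*(d + 3)*(d - 2)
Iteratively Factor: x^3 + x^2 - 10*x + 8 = (x + 4)*(x^2 - 3*x + 2) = (x - 1)*(x + 4)*(x - 2)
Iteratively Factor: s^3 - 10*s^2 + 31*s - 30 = (s - 3)*(s^2 - 7*s + 10) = (s - 3)*(s - 2)*(s - 5)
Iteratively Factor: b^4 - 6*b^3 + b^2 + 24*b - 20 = (b + 2)*(b^3 - 8*b^2 + 17*b - 10) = (b - 2)*(b + 2)*(b^2 - 6*b + 5) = (b - 2)*(b - 1)*(b + 2)*(b - 5)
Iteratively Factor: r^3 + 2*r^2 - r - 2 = (r + 2)*(r^2 - 1) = (r + 1)*(r + 2)*(r - 1)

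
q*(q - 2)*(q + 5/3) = q^3 - q^2/3 - 10*q/3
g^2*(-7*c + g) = -7*c*g^2 + g^3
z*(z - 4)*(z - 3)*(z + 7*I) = z^4 - 7*z^3 + 7*I*z^3 + 12*z^2 - 49*I*z^2 + 84*I*z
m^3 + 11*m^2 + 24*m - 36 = (m - 1)*(m + 6)^2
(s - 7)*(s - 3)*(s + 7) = s^3 - 3*s^2 - 49*s + 147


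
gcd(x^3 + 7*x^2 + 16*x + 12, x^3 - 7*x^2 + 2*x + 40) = x + 2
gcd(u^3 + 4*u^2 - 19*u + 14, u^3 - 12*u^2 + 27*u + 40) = 1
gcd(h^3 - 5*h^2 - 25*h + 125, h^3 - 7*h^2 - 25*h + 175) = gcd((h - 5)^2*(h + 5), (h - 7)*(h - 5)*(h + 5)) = h^2 - 25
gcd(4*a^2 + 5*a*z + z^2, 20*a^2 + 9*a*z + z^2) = 4*a + z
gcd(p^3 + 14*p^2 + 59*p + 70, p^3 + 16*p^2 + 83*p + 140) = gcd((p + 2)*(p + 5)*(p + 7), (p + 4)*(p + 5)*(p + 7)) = p^2 + 12*p + 35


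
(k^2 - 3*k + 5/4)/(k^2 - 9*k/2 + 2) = (k - 5/2)/(k - 4)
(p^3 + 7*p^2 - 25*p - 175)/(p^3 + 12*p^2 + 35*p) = (p - 5)/p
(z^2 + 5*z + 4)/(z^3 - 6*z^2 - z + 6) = (z + 4)/(z^2 - 7*z + 6)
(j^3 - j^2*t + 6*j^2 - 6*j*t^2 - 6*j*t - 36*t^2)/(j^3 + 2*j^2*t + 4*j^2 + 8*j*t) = (j^2 - 3*j*t + 6*j - 18*t)/(j*(j + 4))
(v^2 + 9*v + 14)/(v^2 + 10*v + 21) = (v + 2)/(v + 3)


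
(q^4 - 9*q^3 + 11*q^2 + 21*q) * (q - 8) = q^5 - 17*q^4 + 83*q^3 - 67*q^2 - 168*q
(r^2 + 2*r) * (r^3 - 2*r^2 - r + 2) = r^5 - 5*r^3 + 4*r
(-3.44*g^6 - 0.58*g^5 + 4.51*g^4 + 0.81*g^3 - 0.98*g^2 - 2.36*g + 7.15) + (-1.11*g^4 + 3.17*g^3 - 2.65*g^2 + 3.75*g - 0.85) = -3.44*g^6 - 0.58*g^5 + 3.4*g^4 + 3.98*g^3 - 3.63*g^2 + 1.39*g + 6.3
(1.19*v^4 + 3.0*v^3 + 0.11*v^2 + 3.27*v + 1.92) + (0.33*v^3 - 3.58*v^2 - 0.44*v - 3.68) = 1.19*v^4 + 3.33*v^3 - 3.47*v^2 + 2.83*v - 1.76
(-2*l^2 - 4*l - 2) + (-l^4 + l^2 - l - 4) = -l^4 - l^2 - 5*l - 6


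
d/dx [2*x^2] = 4*x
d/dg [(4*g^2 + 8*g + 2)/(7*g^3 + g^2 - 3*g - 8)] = 2*(-14*g^4 - 56*g^3 - 31*g^2 - 34*g - 29)/(49*g^6 + 14*g^5 - 41*g^4 - 118*g^3 - 7*g^2 + 48*g + 64)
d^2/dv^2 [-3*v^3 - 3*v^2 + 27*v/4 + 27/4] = -18*v - 6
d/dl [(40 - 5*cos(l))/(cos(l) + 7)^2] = 5*(23 - cos(l))*sin(l)/(cos(l) + 7)^3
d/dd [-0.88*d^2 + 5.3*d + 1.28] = 5.3 - 1.76*d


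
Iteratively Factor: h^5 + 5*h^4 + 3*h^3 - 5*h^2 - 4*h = (h + 4)*(h^4 + h^3 - h^2 - h) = (h + 1)*(h + 4)*(h^3 - h) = h*(h + 1)*(h + 4)*(h^2 - 1) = h*(h - 1)*(h + 1)*(h + 4)*(h + 1)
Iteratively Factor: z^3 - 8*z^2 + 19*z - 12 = (z - 3)*(z^2 - 5*z + 4) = (z - 4)*(z - 3)*(z - 1)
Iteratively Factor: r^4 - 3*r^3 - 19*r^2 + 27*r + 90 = (r - 3)*(r^3 - 19*r - 30) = (r - 3)*(r + 2)*(r^2 - 2*r - 15) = (r - 5)*(r - 3)*(r + 2)*(r + 3)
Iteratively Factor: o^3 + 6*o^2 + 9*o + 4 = (o + 1)*(o^2 + 5*o + 4) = (o + 1)*(o + 4)*(o + 1)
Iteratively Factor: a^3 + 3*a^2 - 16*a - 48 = (a + 4)*(a^2 - a - 12) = (a + 3)*(a + 4)*(a - 4)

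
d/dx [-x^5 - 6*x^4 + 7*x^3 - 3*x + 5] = -5*x^4 - 24*x^3 + 21*x^2 - 3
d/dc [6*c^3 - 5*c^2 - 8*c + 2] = 18*c^2 - 10*c - 8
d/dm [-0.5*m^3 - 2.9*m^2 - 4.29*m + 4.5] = -1.5*m^2 - 5.8*m - 4.29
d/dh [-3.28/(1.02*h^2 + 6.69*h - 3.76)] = (6.6912*h + 21.9432)/(1.02*h^2 + 6.69*h - 3.76)^2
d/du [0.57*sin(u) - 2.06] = 0.57*cos(u)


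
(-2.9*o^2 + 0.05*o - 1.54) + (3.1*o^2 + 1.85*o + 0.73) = 0.2*o^2 + 1.9*o - 0.81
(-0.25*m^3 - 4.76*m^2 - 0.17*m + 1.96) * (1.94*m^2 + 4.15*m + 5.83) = -0.485*m^5 - 10.2719*m^4 - 21.5413*m^3 - 24.6539*m^2 + 7.1429*m + 11.4268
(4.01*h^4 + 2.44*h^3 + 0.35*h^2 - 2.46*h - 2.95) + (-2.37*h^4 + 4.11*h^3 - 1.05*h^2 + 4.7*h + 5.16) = 1.64*h^4 + 6.55*h^3 - 0.7*h^2 + 2.24*h + 2.21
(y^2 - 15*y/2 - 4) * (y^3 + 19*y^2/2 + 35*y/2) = y^5 + 2*y^4 - 231*y^3/4 - 677*y^2/4 - 70*y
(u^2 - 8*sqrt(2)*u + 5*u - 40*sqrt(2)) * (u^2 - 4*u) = u^4 - 8*sqrt(2)*u^3 + u^3 - 20*u^2 - 8*sqrt(2)*u^2 + 160*sqrt(2)*u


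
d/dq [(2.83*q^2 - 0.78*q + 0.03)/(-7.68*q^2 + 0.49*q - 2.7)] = (-4.6037*q^2 - 14.8212*q + 2.0913)/(58.9824*q^4 - 7.5264*q^3 + 41.7121*q^2 - 2.646*q + 7.29)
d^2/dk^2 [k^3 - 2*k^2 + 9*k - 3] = 6*k - 4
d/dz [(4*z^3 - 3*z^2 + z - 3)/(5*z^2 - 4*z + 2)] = (20*z^4 - 32*z^3 + 31*z^2 + 18*z - 10)/(25*z^4 - 40*z^3 + 36*z^2 - 16*z + 4)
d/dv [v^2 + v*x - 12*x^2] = 2*v + x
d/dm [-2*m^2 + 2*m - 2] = 2 - 4*m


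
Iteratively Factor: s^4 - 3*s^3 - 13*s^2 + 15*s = (s - 1)*(s^3 - 2*s^2 - 15*s) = (s - 5)*(s - 1)*(s^2 + 3*s) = s*(s - 5)*(s - 1)*(s + 3)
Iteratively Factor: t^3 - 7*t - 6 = (t - 3)*(t^2 + 3*t + 2) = (t - 3)*(t + 2)*(t + 1)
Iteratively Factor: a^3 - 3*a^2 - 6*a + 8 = (a - 1)*(a^2 - 2*a - 8) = (a - 1)*(a + 2)*(a - 4)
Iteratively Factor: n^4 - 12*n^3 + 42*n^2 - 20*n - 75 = (n - 3)*(n^3 - 9*n^2 + 15*n + 25) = (n - 5)*(n - 3)*(n^2 - 4*n - 5) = (n - 5)^2*(n - 3)*(n + 1)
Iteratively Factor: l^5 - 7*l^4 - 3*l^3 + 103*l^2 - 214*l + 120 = (l - 2)*(l^4 - 5*l^3 - 13*l^2 + 77*l - 60) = (l - 3)*(l - 2)*(l^3 - 2*l^2 - 19*l + 20) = (l - 3)*(l - 2)*(l - 1)*(l^2 - l - 20) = (l - 3)*(l - 2)*(l - 1)*(l + 4)*(l - 5)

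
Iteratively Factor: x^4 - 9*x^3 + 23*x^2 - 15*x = (x - 5)*(x^3 - 4*x^2 + 3*x) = (x - 5)*(x - 1)*(x^2 - 3*x) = (x - 5)*(x - 3)*(x - 1)*(x)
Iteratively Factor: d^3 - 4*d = (d + 2)*(d^2 - 2*d) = d*(d + 2)*(d - 2)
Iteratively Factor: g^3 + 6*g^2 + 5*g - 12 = (g + 3)*(g^2 + 3*g - 4) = (g + 3)*(g + 4)*(g - 1)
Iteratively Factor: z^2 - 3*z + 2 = (z - 1)*(z - 2)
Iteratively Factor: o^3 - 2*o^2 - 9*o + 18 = (o - 3)*(o^2 + o - 6) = (o - 3)*(o + 3)*(o - 2)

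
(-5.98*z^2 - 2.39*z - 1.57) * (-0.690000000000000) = 4.1262*z^2 + 1.6491*z + 1.0833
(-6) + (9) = 3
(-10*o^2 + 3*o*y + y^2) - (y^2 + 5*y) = -10*o^2 + 3*o*y - 5*y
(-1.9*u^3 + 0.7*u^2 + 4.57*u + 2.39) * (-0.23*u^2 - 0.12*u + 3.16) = 0.437*u^5 + 0.067*u^4 - 7.1391*u^3 + 1.1139*u^2 + 14.1544*u + 7.5524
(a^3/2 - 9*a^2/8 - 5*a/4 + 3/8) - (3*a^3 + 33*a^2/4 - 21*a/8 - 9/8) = -5*a^3/2 - 75*a^2/8 + 11*a/8 + 3/2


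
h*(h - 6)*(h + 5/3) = h^3 - 13*h^2/3 - 10*h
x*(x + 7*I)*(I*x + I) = I*x^3 - 7*x^2 + I*x^2 - 7*x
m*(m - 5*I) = m^2 - 5*I*m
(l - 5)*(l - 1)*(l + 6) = l^3 - 31*l + 30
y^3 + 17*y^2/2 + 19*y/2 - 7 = (y - 1/2)*(y + 2)*(y + 7)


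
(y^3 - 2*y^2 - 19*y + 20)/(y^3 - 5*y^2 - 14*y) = (-y^3 + 2*y^2 + 19*y - 20)/(y*(-y^2 + 5*y + 14))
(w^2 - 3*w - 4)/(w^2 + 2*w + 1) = (w - 4)/(w + 1)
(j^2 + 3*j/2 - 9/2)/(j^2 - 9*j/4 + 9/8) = 4*(j + 3)/(4*j - 3)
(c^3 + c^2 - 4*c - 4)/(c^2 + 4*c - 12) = (c^2 + 3*c + 2)/(c + 6)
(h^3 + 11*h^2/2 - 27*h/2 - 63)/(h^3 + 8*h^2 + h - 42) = (h^2 + 5*h/2 - 21)/(h^2 + 5*h - 14)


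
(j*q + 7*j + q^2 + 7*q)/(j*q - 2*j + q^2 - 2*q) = (q + 7)/(q - 2)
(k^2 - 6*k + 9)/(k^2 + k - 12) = (k - 3)/(k + 4)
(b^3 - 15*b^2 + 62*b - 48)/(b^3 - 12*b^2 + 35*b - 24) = (b - 6)/(b - 3)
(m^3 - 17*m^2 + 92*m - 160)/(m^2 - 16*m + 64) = (m^2 - 9*m + 20)/(m - 8)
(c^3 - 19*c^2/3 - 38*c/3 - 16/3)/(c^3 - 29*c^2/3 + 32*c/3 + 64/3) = (3*c + 2)/(3*c - 8)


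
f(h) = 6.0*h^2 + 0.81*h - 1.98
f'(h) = 12.0*h + 0.81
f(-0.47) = -1.04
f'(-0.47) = -4.83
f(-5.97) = 207.03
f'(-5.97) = -70.83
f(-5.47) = 173.11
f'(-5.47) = -64.83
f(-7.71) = 348.44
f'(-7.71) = -91.71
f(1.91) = 21.46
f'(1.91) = 23.73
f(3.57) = 77.38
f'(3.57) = 43.65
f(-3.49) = 68.27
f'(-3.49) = -41.07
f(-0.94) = 2.56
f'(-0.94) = -10.47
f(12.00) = 871.74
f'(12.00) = 144.81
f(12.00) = 871.74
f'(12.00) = 144.81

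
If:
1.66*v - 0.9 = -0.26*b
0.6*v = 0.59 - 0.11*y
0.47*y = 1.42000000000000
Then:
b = 0.72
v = 0.43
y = 3.02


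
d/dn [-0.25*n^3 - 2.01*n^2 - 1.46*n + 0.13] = -0.75*n^2 - 4.02*n - 1.46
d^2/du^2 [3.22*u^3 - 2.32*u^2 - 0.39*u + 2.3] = 19.32*u - 4.64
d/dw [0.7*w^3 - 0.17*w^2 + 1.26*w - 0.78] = 2.1*w^2 - 0.34*w + 1.26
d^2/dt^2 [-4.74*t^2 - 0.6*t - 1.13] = -9.48000000000000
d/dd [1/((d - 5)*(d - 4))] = (9 - 2*d)/(d^4 - 18*d^3 + 121*d^2 - 360*d + 400)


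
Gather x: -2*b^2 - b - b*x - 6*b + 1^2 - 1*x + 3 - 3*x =-2*b^2 - 7*b + x*(-b - 4) + 4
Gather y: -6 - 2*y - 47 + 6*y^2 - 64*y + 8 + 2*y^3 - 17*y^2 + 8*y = 2*y^3 - 11*y^2 - 58*y - 45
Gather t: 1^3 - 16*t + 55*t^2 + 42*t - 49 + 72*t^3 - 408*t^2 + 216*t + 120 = 72*t^3 - 353*t^2 + 242*t + 72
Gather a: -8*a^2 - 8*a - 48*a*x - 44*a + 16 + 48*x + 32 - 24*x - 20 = -8*a^2 + a*(-48*x - 52) + 24*x + 28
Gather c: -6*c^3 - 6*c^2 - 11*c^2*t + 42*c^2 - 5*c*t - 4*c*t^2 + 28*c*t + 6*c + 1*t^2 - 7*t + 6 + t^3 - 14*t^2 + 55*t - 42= -6*c^3 + c^2*(36 - 11*t) + c*(-4*t^2 + 23*t + 6) + t^3 - 13*t^2 + 48*t - 36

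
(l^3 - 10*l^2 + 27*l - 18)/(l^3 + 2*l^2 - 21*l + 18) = (l - 6)/(l + 6)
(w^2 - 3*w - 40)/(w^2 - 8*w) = (w + 5)/w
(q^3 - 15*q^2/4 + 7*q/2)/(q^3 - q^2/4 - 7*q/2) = (4*q - 7)/(4*q + 7)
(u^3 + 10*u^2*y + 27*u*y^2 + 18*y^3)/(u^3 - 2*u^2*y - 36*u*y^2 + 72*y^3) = (u^2 + 4*u*y + 3*y^2)/(u^2 - 8*u*y + 12*y^2)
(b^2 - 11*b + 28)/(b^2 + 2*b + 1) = (b^2 - 11*b + 28)/(b^2 + 2*b + 1)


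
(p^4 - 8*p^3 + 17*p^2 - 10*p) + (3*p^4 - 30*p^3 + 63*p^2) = 4*p^4 - 38*p^3 + 80*p^2 - 10*p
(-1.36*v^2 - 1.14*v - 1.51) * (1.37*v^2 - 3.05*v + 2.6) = -1.8632*v^4 + 2.5862*v^3 - 2.1277*v^2 + 1.6415*v - 3.926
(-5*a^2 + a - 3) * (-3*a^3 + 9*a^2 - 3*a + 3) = 15*a^5 - 48*a^4 + 33*a^3 - 45*a^2 + 12*a - 9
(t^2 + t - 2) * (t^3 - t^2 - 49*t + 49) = t^5 - 52*t^3 + 2*t^2 + 147*t - 98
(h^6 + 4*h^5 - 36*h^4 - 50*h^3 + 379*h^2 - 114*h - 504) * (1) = h^6 + 4*h^5 - 36*h^4 - 50*h^3 + 379*h^2 - 114*h - 504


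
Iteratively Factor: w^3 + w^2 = (w + 1)*(w^2) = w*(w + 1)*(w)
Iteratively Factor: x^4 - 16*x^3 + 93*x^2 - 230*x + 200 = (x - 4)*(x^3 - 12*x^2 + 45*x - 50) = (x - 5)*(x - 4)*(x^2 - 7*x + 10) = (x - 5)^2*(x - 4)*(x - 2)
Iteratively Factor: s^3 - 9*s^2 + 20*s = (s - 5)*(s^2 - 4*s) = s*(s - 5)*(s - 4)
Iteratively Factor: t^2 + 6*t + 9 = (t + 3)*(t + 3)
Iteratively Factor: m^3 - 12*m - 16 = (m + 2)*(m^2 - 2*m - 8) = (m - 4)*(m + 2)*(m + 2)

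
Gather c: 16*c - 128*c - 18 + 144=126 - 112*c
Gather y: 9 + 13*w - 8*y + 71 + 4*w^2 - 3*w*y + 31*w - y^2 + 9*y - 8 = 4*w^2 + 44*w - y^2 + y*(1 - 3*w) + 72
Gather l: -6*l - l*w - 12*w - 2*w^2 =l*(-w - 6) - 2*w^2 - 12*w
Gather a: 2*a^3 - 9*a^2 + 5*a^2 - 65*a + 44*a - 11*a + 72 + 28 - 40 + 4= 2*a^3 - 4*a^2 - 32*a + 64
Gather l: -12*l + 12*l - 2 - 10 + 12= 0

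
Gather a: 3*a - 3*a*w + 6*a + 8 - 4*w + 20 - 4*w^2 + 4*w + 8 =a*(9 - 3*w) - 4*w^2 + 36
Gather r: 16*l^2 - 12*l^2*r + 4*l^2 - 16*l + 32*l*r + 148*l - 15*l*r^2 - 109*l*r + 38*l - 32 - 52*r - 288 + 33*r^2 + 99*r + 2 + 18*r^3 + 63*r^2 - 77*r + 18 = 20*l^2 + 170*l + 18*r^3 + r^2*(96 - 15*l) + r*(-12*l^2 - 77*l - 30) - 300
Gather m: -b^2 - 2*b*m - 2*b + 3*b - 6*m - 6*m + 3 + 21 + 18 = -b^2 + b + m*(-2*b - 12) + 42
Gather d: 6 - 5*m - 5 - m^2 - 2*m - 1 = -m^2 - 7*m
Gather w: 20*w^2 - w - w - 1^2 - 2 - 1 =20*w^2 - 2*w - 4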